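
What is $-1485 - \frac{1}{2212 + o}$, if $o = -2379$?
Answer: $- \frac{247994}{167} \approx -1485.0$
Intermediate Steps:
$-1485 - \frac{1}{2212 + o} = -1485 - \frac{1}{2212 - 2379} = -1485 - \frac{1}{-167} = -1485 - - \frac{1}{167} = -1485 + \frac{1}{167} = - \frac{247994}{167}$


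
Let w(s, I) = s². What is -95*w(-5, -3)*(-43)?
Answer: 102125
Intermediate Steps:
-95*w(-5, -3)*(-43) = -95*(-5)²*(-43) = -95*25*(-43) = -2375*(-43) = 102125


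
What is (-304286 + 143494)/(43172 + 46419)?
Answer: -160792/89591 ≈ -1.7947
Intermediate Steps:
(-304286 + 143494)/(43172 + 46419) = -160792/89591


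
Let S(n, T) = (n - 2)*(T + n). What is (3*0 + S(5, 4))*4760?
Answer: 128520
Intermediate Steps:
S(n, T) = (-2 + n)*(T + n)
(3*0 + S(5, 4))*4760 = (3*0 + (5² - 2*4 - 2*5 + 4*5))*4760 = (0 + (25 - 8 - 10 + 20))*4760 = (0 + 27)*4760 = 27*4760 = 128520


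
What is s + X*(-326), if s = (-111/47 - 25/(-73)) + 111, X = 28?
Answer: -30944255/3431 ≈ -9019.0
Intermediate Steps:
s = 373913/3431 (s = (-111*1/47 - 25*(-1/73)) + 111 = (-111/47 + 25/73) + 111 = -6928/3431 + 111 = 373913/3431 ≈ 108.98)
s + X*(-326) = 373913/3431 + 28*(-326) = 373913/3431 - 9128 = -30944255/3431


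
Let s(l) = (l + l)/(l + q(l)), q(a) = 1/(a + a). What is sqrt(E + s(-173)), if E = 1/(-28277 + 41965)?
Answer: sqrt(4144121709032686)/45519444 ≈ 1.4142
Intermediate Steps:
q(a) = 1/(2*a)
E = 1/13688 ≈ 7.3057e-5
s(l) = 2*l/(l + 1/(2*l)) (s(l) = (l + l)/(l + 1/(2*l)) = (2*l)/(l + 1/(2*l)) = 2*l/(l + 1/(2*l)))
sqrt(E + s(-173)) = sqrt(1/13688 + 4*(-173)**2/(1 + 2*(-173)**2)) = sqrt(1/13688 + 4*29929/(1 + 2*29929)) = sqrt(1/13688 + 4*29929/(1 + 59858)) = sqrt(1/13688 + 4*29929/59859) = sqrt(1/13688 + 4*29929*(1/59859)) = sqrt(1/13688 + 119716/59859) = sqrt(1638732467/819349992) = sqrt(4144121709032686)/45519444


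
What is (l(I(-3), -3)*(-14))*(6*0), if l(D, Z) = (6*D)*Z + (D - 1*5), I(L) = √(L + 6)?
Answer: 0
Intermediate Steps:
I(L) = √(6 + L)
l(D, Z) = -5 + D + 6*D*Z (l(D, Z) = 6*D*Z + (D - 5) = 6*D*Z + (-5 + D) = -5 + D + 6*D*Z)
(l(I(-3), -3)*(-14))*(6*0) = ((-5 + √(6 - 3) + 6*√(6 - 3)*(-3))*(-14))*(6*0) = ((-5 + √3 + 6*√3*(-3))*(-14))*0 = ((-5 + √3 - 18*√3)*(-14))*0 = ((-5 - 17*√3)*(-14))*0 = (70 + 238*√3)*0 = 0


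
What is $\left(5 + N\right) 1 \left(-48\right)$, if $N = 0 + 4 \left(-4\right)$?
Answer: $528$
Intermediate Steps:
$N = -16$ ($N = 0 - 16 = -16$)
$\left(5 + N\right) 1 \left(-48\right) = \left(5 - 16\right) 1 \left(-48\right) = \left(-11\right) 1 \left(-48\right) = \left(-11\right) \left(-48\right) = 528$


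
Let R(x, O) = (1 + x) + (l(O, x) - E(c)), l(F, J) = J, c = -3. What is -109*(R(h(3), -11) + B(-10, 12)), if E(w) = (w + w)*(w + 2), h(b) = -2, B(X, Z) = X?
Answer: 2071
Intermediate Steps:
E(w) = 2*w*(2 + w) (E(w) = (2*w)*(2 + w) = 2*w*(2 + w))
R(x, O) = -5 + 2*x (R(x, O) = (1 + x) + (x - 2*(-3)*(2 - 3)) = (1 + x) + (x - 2*(-3)*(-1)) = (1 + x) + (x - 1*6) = (1 + x) + (x - 6) = (1 + x) + (-6 + x) = -5 + 2*x)
-109*(R(h(3), -11) + B(-10, 12)) = -109*((-5 + 2*(-2)) - 10) = -109*((-5 - 4) - 10) = -109*(-9 - 10) = -109*(-19) = 2071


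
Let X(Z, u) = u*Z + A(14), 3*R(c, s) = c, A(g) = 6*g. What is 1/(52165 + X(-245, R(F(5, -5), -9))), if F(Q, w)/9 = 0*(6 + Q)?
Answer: 1/52249 ≈ 1.9139e-5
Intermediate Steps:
F(Q, w) = 0 (F(Q, w) = 9*(0*(6 + Q)) = 9*0 = 0)
R(c, s) = c/3
X(Z, u) = 84 + Z*u (X(Z, u) = u*Z + 6*14 = Z*u + 84 = 84 + Z*u)
1/(52165 + X(-245, R(F(5, -5), -9))) = 1/(52165 + (84 - 245*0/3)) = 1/(52165 + (84 - 245*0)) = 1/(52165 + (84 + 0)) = 1/(52165 + 84) = 1/52249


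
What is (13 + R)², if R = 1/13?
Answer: 28900/169 ≈ 171.01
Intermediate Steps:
R = 1/13 ≈ 0.076923
(13 + R)² = (13 + 1/13)² = (170/13)² = 28900/169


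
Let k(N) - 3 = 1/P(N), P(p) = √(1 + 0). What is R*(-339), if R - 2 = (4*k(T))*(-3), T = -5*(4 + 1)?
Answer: 15594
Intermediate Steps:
P(p) = 1 (P(p) = √1 = 1)
T = -25 (T = -5*5 = -25)
k(N) = 4 (k(N) = 3 + 1/1 = 3 + 1 = 4)
R = -46 (R = 2 + (4*4)*(-3) = 2 + 16*(-3) = 2 - 48 = -46)
R*(-339) = -46*(-339) = 15594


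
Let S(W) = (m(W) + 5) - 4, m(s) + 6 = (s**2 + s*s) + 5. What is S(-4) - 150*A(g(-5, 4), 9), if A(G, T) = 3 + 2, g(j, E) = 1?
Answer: -718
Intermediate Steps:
A(G, T) = 5
m(s) = -1 + 2*s**2 (m(s) = -6 + ((s**2 + s*s) + 5) = -6 + ((s**2 + s**2) + 5) = -6 + (2*s**2 + 5) = -6 + (5 + 2*s**2) = -1 + 2*s**2)
S(W) = 2*W**2 (S(W) = ((-1 + 2*W**2) + 5) - 4 = (4 + 2*W**2) - 4 = 2*W**2)
S(-4) - 150*A(g(-5, 4), 9) = 2*(-4)**2 - 150*5 = 2*16 - 750 = 32 - 750 = -718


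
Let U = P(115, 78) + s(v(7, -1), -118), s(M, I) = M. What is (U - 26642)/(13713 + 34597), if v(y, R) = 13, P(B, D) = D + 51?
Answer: -2650/4831 ≈ -0.54854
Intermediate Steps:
P(B, D) = 51 + D
U = 142 (U = (51 + 78) + 13 = 129 + 13 = 142)
(U - 26642)/(13713 + 34597) = (142 - 26642)/(13713 + 34597) = -26500/48310 = -26500*1/48310 = -2650/4831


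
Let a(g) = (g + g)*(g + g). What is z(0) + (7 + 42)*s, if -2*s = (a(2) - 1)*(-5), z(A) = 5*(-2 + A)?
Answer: 3655/2 ≈ 1827.5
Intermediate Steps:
a(g) = 4*g² (a(g) = (2*g)*(2*g) = 4*g²)
z(A) = -10 + 5*A
s = 75/2 (s = -(4*2² - 1)*(-5)/2 = -(4*4 - 1)*(-5)/2 = -(16 - 1)*(-5)/2 = -15*(-5)/2 = -½*(-75) = 75/2 ≈ 37.500)
z(0) + (7 + 42)*s = (-10 + 5*0) + (7 + 42)*(75/2) = (-10 + 0) + 49*(75/2) = -10 + 3675/2 = 3655/2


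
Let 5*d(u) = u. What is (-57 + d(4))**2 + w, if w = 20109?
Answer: 581686/25 ≈ 23267.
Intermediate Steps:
d(u) = u/5
(-57 + d(4))**2 + w = (-57 + (1/5)*4)**2 + 20109 = (-57 + 4/5)**2 + 20109 = (-281/5)**2 + 20109 = 78961/25 + 20109 = 581686/25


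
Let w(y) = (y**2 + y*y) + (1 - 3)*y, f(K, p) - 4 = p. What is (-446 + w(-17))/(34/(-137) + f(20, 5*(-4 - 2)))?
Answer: -11371/1798 ≈ -6.3242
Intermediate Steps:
f(K, p) = 4 + p
w(y) = -2*y + 2*y**2 (w(y) = (y**2 + y**2) - 2*y = 2*y**2 - 2*y = -2*y + 2*y**2)
(-446 + w(-17))/(34/(-137) + f(20, 5*(-4 - 2))) = (-446 + 2*(-17)*(-1 - 17))/(34/(-137) + (4 + 5*(-4 - 2))) = (-446 + 2*(-17)*(-18))/(34*(-1/137) + (4 + 5*(-6))) = (-446 + 612)/(-34/137 + (4 - 30)) = 166/(-34/137 - 26) = 166/(-3596/137) = 166*(-137/3596) = -11371/1798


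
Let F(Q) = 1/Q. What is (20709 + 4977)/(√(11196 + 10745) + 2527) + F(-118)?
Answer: 956605226/93865873 - 12843*√21941/3181894 ≈ 9.5933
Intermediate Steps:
(20709 + 4977)/(√(11196 + 10745) + 2527) + F(-118) = (20709 + 4977)/(√(11196 + 10745) + 2527) + 1/(-118) = 25686/(√21941 + 2527) - 1/118 = 25686/(2527 + √21941) - 1/118 = -1/118 + 25686/(2527 + √21941)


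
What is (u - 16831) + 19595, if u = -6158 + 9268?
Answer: 5874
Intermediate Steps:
u = 3110
(u - 16831) + 19595 = (3110 - 16831) + 19595 = -13721 + 19595 = 5874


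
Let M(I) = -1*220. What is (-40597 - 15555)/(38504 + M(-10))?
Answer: -14038/9571 ≈ -1.4667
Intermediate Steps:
M(I) = -220
(-40597 - 15555)/(38504 + M(-10)) = (-40597 - 15555)/(38504 - 220) = -56152/38284 = -56152*1/38284 = -14038/9571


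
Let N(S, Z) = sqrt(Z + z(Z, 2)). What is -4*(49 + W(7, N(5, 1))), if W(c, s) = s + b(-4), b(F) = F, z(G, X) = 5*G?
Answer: -180 - 4*sqrt(6) ≈ -189.80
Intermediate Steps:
N(S, Z) = sqrt(6)*sqrt(Z) (N(S, Z) = sqrt(Z + 5*Z) = sqrt(6*Z) = sqrt(6)*sqrt(Z))
W(c, s) = -4 + s (W(c, s) = s - 4 = -4 + s)
-4*(49 + W(7, N(5, 1))) = -4*(49 + (-4 + sqrt(6)*sqrt(1))) = -4*(49 + (-4 + sqrt(6)*1)) = -4*(49 + (-4 + sqrt(6))) = -4*(45 + sqrt(6)) = -180 - 4*sqrt(6)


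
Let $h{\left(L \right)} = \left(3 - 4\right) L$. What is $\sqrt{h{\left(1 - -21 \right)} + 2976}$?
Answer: $\sqrt{2954} \approx 54.351$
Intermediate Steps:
$h{\left(L \right)} = - L$
$\sqrt{h{\left(1 - -21 \right)} + 2976} = \sqrt{- (1 - -21) + 2976} = \sqrt{- (1 + 21) + 2976} = \sqrt{\left(-1\right) 22 + 2976} = \sqrt{-22 + 2976} = \sqrt{2954}$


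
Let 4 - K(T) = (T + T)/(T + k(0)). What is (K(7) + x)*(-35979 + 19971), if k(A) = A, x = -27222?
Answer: 435737760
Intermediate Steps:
K(T) = 2 (K(T) = 4 - (T + T)/(T + 0) = 4 - 2*T/T = 4 - 1*2 = 4 - 2 = 2)
(K(7) + x)*(-35979 + 19971) = (2 - 27222)*(-35979 + 19971) = -27220*(-16008) = 435737760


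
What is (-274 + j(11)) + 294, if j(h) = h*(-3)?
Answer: -13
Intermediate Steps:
j(h) = -3*h
(-274 + j(11)) + 294 = (-274 - 3*11) + 294 = (-274 - 33) + 294 = -307 + 294 = -13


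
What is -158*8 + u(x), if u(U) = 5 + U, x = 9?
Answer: -1250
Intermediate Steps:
-158*8 + u(x) = -158*8 + (5 + 9) = -1264 + 14 = -1250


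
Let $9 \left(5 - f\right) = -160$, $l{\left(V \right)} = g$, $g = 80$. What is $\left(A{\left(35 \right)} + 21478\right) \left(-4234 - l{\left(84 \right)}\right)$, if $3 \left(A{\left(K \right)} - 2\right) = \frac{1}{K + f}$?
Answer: $- \frac{24092833671}{260} \approx -9.2665 \cdot 10^{7}$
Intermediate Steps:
$l{\left(V \right)} = 80$
$f = \frac{205}{9}$ ($f = 5 - - \frac{160}{9} = 5 + \frac{160}{9} = \frac{205}{9} \approx 22.778$)
$A{\left(K \right)} = 2 + \frac{1}{3 \left(\frac{205}{9} + K\right)}$ ($A{\left(K \right)} = 2 + \frac{1}{3 \left(K + \frac{205}{9}\right)} = 2 + \frac{1}{3 \left(\frac{205}{9} + K\right)}$)
$\left(A{\left(35 \right)} + 21478\right) \left(-4234 - l{\left(84 \right)}\right) = \left(\frac{413 + 18 \cdot 35}{205 + 9 \cdot 35} + 21478\right) \left(-4234 - 80\right) = \left(\frac{413 + 630}{205 + 315} + 21478\right) \left(-4234 - 80\right) = \left(\frac{1}{520} \cdot 1043 + 21478\right) \left(-4314\right) = \left(\frac{1043}{520} + 21478\right) \left(-4314\right) = \frac{11169603}{520} \left(-4314\right) = - \frac{24092833671}{260}$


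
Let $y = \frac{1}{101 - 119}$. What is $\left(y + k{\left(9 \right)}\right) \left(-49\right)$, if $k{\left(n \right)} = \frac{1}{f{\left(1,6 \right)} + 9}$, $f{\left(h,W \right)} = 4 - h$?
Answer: $- \frac{49}{36} \approx -1.3611$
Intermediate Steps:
$k{\left(n \right)} = \frac{1}{12}$ ($k{\left(n \right)} = \frac{1}{\left(4 - 1\right) + 9} = \frac{1}{3 + 9} = \frac{1}{12}$)
$y = - \frac{1}{18}$ ($y = \frac{1}{-18} = - \frac{1}{18} \approx -0.055556$)
$\left(y + k{\left(9 \right)}\right) \left(-49\right) = \left(- \frac{1}{18} + \frac{1}{12}\right) \left(-49\right) = \frac{1}{36} \left(-49\right) = - \frac{49}{36}$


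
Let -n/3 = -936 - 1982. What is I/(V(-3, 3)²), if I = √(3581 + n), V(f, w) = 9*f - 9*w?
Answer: √12335/2916 ≈ 0.038087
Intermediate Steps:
V(f, w) = -9*w + 9*f
n = 8754 (n = -3*(-936 - 1982) = -3*(-2918) = 8754)
I = √12335 (I = √(3581 + 8754) = √12335 ≈ 111.06)
I/(V(-3, 3)²) = √12335/((-9*3 + 9*(-3))²) = √12335/((-27 - 27)²) = √12335/((-54)²) = √12335/2916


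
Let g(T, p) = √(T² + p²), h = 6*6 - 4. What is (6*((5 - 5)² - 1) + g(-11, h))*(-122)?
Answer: 732 - 122*√1145 ≈ -3396.2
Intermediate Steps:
h = 32 (h = 36 - 4 = 32)
(6*((5 - 5)² - 1) + g(-11, h))*(-122) = (6*((5 - 5)² - 1) + √((-11)² + 32²))*(-122) = (6*(0² - 1) + √(121 + 1024))*(-122) = (6*(0 - 1) + √1145)*(-122) = (6*(-1) + √1145)*(-122) = (-6 + √1145)*(-122) = 732 - 122*√1145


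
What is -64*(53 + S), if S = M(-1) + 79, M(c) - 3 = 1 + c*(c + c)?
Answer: -8832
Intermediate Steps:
M(c) = 4 + 2*c² (M(c) = 3 + (1 + c*(c + c)) = 3 + (1 + c*(2*c)) = 3 + (1 + 2*c²) = 4 + 2*c²)
S = 85 (S = (4 + 2*(-1)²) + 79 = (4 + 2*1) + 79 = (4 + 2) + 79 = 6 + 79 = 85)
-64*(53 + S) = -64*(53 + 85) = -64*138 = -8832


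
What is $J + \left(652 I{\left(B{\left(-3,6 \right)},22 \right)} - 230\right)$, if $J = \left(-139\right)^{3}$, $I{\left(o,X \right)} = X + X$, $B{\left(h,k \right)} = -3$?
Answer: $-2657161$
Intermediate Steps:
$I{\left(o,X \right)} = 2 X$
$J = -2685619$
$J + \left(652 I{\left(B{\left(-3,6 \right)},22 \right)} - 230\right) = -2685619 - \left(230 - 652 \cdot 2 \cdot 22\right) = -2685619 + \left(652 \cdot 44 - 230\right) = -2685619 + \left(28688 - 230\right) = -2685619 + 28458 = -2657161$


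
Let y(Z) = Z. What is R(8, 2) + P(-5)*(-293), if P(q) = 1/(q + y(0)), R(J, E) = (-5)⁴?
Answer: 3418/5 ≈ 683.60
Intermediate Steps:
R(J, E) = 625
P(q) = 1/q (P(q) = 1/(q + 0) = 1/q)
R(8, 2) + P(-5)*(-293) = 625 - 293/(-5) = 625 - ⅕*(-293) = 625 + 293/5 = 3418/5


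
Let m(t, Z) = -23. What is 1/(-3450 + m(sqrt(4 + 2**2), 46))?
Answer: -1/3473 ≈ -0.00028794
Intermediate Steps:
1/(-3450 + m(sqrt(4 + 2**2), 46)) = 1/(-3450 - 23) = 1/(-3473) = -1/3473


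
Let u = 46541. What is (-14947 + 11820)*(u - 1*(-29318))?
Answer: -237211093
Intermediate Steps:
(-14947 + 11820)*(u - 1*(-29318)) = (-14947 + 11820)*(46541 - 1*(-29318)) = -3127*(46541 + 29318) = -3127*75859 = -237211093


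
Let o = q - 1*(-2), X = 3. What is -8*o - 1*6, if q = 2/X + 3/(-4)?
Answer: -64/3 ≈ -21.333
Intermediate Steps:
q = -1/12 (q = 2/3 + 3/(-4) = 2*(1/3) + 3*(-1/4) = 2/3 - 3/4 = -1/12 ≈ -0.083333)
o = 23/12 (o = -1/12 - 1*(-2) = -1/12 + 2 = 23/12 ≈ 1.9167)
-8*o - 1*6 = -8*23/12 - 1*6 = -46/3 - 6 = -64/3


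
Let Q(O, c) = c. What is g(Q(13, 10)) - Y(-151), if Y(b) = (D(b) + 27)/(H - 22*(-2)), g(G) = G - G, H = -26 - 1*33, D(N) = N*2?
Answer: -55/3 ≈ -18.333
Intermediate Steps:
D(N) = 2*N
H = -59 (H = -26 - 33 = -59)
g(G) = 0
Y(b) = -9/5 - 2*b/15 (Y(b) = (2*b + 27)/(-59 - 22*(-2)) = (27 + 2*b)/(-59 + 44) = (27 + 2*b)/(-15) = (27 + 2*b)*(-1/15) = -9/5 - 2*b/15)
g(Q(13, 10)) - Y(-151) = 0 - (-9/5 - 2/15*(-151)) = 0 - (-9/5 + 302/15) = 0 - 1*55/3 = 0 - 55/3 = -55/3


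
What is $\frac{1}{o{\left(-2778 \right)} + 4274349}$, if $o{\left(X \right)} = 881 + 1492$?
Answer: $\frac{1}{4276722} \approx 2.3382 \cdot 10^{-7}$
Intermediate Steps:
$o{\left(X \right)} = 2373$
$\frac{1}{o{\left(-2778 \right)} + 4274349} = \frac{1}{2373 + 4274349} = \frac{1}{4276722}$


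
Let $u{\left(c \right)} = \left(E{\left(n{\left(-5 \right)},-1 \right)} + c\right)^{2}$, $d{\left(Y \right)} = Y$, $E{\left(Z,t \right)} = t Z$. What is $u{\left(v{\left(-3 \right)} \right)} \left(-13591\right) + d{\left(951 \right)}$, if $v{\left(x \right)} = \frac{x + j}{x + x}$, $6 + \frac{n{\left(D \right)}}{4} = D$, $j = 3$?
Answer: $-26311225$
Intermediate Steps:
$n{\left(D \right)} = -24 + 4 D$
$E{\left(Z,t \right)} = Z t$
$v{\left(x \right)} = \frac{3 + x}{2 x}$ ($v{\left(x \right)} = \frac{x + 3}{x + x} = \frac{3 + x}{2 x}$)
$u{\left(c \right)} = \left(44 + c\right)^{2}$ ($u{\left(c \right)} = \left(\left(-24 + 4 \left(-5\right)\right) \left(-1\right) + c\right)^{2} = \left(\left(-24 - 20\right) \left(-1\right) + c\right)^{2} = \left(\left(-44\right) \left(-1\right) + c\right)^{2} = \left(44 + c\right)^{2}$)
$u{\left(v{\left(-3 \right)} \right)} \left(-13591\right) + d{\left(951 \right)} = \left(44 + \frac{3 - 3}{2 \left(-3\right)}\right)^{2} \left(-13591\right) + 951 = \left(44 + \frac{1}{2} \left(- \frac{1}{3}\right) 0\right)^{2} \left(-13591\right) + 951 = \left(44 + 0\right)^{2} \left(-13591\right) + 951 = 44^{2} \left(-13591\right) + 951 = 1936 \left(-13591\right) + 951 = -26312176 + 951 = -26311225$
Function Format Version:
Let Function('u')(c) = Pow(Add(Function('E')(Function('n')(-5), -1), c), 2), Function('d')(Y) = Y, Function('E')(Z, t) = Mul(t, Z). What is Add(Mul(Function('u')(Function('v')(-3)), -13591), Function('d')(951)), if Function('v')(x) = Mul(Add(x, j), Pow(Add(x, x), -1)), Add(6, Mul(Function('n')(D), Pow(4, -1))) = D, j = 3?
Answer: -26311225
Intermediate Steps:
Function('n')(D) = Add(-24, Mul(4, D))
Function('E')(Z, t) = Mul(Z, t)
Function('v')(x) = Mul(Rational(1, 2), Pow(x, -1), Add(3, x)) (Function('v')(x) = Mul(Add(x, 3), Pow(Add(x, x), -1)) = Mul(Add(3, x), Pow(Mul(2, x), -1)) = Mul(Add(3, x), Mul(Rational(1, 2), Pow(x, -1))) = Mul(Rational(1, 2), Pow(x, -1), Add(3, x)))
Function('u')(c) = Pow(Add(44, c), 2) (Function('u')(c) = Pow(Add(Mul(Add(-24, Mul(4, -5)), -1), c), 2) = Pow(Add(Mul(Add(-24, -20), -1), c), 2) = Pow(Add(Mul(-44, -1), c), 2) = Pow(Add(44, c), 2))
Add(Mul(Function('u')(Function('v')(-3)), -13591), Function('d')(951)) = Add(Mul(Pow(Add(44, Mul(Rational(1, 2), Pow(-3, -1), Add(3, -3))), 2), -13591), 951) = Add(Mul(Pow(Add(44, Mul(Rational(1, 2), Rational(-1, 3), 0)), 2), -13591), 951) = Add(Mul(Pow(Add(44, 0), 2), -13591), 951) = Add(Mul(Pow(44, 2), -13591), 951) = Add(Mul(1936, -13591), 951) = Add(-26312176, 951) = -26311225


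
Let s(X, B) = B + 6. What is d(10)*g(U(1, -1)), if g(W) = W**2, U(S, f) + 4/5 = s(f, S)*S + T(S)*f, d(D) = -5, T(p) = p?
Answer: -676/5 ≈ -135.20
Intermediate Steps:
s(X, B) = 6 + B
U(S, f) = -4/5 + S*f + S*(6 + S) (U(S, f) = -4/5 + ((6 + S)*S + S*f) = -4/5 + (S*(6 + S) + S*f) = -4/5 + (S*f + S*(6 + S)) = -4/5 + S*f + S*(6 + S))
d(10)*g(U(1, -1)) = -5*(-4/5 + 1*(-1) + 1*(6 + 1))**2 = -5*(-4/5 - 1 + 1*7)**2 = -5*(-4/5 - 1 + 7)**2 = -5*(26/5)**2 = -5*676/25 = -676/5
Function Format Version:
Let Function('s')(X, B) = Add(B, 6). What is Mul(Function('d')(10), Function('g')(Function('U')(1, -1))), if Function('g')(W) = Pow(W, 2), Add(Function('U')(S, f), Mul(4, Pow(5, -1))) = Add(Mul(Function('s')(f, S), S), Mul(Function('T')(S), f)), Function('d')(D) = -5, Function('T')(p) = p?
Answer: Rational(-676, 5) ≈ -135.20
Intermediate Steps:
Function('s')(X, B) = Add(6, B)
Function('U')(S, f) = Add(Rational(-4, 5), Mul(S, f), Mul(S, Add(6, S))) (Function('U')(S, f) = Add(Rational(-4, 5), Add(Mul(Add(6, S), S), Mul(S, f))) = Add(Rational(-4, 5), Add(Mul(S, Add(6, S)), Mul(S, f))) = Add(Rational(-4, 5), Add(Mul(S, f), Mul(S, Add(6, S)))) = Add(Rational(-4, 5), Mul(S, f), Mul(S, Add(6, S))))
Mul(Function('d')(10), Function('g')(Function('U')(1, -1))) = Mul(-5, Pow(Add(Rational(-4, 5), Mul(1, -1), Mul(1, Add(6, 1))), 2)) = Mul(-5, Pow(Add(Rational(-4, 5), -1, Mul(1, 7)), 2)) = Mul(-5, Pow(Add(Rational(-4, 5), -1, 7), 2)) = Mul(-5, Pow(Rational(26, 5), 2)) = Mul(-5, Rational(676, 25)) = Rational(-676, 5)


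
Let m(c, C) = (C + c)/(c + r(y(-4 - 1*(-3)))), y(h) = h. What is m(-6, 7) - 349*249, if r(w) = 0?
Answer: -521407/6 ≈ -86901.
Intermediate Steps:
m(c, C) = (C + c)/c (m(c, C) = (C + c)/(c + 0) = (C + c)/c)
m(-6, 7) - 349*249 = (7 - 6)/(-6) - 349*249 = -⅙*1 - 86901 = -⅙ - 86901 = -521407/6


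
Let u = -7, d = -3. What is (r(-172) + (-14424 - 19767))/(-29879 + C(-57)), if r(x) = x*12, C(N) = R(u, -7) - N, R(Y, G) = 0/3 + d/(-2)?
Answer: 72510/59641 ≈ 1.2158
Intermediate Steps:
R(Y, G) = 3/2 (R(Y, G) = 0/3 - 3/(-2) = 0*(1/3) - 3*(-1/2) = 0 + 3/2 = 3/2)
C(N) = 3/2 - N
r(x) = 12*x
(r(-172) + (-14424 - 19767))/(-29879 + C(-57)) = (12*(-172) + (-14424 - 19767))/(-29879 + (3/2 - 1*(-57))) = (-2064 - 34191)/(-29879 + (3/2 + 57)) = -36255/(-29879 + 117/2) = -36255/(-59641/2) = -36255*(-2/59641) = 72510/59641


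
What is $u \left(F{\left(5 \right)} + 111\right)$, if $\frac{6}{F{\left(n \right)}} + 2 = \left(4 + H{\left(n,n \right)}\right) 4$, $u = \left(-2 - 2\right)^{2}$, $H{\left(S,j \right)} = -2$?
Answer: $1792$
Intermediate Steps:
$u = 16$ ($u = \left(-4\right)^{2} = 16$)
$F{\left(n \right)} = 1$ ($F{\left(n \right)} = \frac{6}{-2 + \left(4 - 2\right) 4} = \frac{6}{-2 + 2 \cdot 4} = \frac{6}{-2 + 8} = \frac{6}{6} = 6 \cdot \frac{1}{6} = 1$)
$u \left(F{\left(5 \right)} + 111\right) = 16 \left(1 + 111\right) = 16 \cdot 112 = 1792$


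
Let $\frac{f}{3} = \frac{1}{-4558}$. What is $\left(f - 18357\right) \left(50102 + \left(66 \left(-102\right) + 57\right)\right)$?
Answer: $- \frac{3633589593243}{4558} \approx -7.9719 \cdot 10^{8}$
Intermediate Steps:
$f = - \frac{3}{4558}$ ($f = \frac{3}{-4558} = 3 \left(- \frac{1}{4558}\right) = - \frac{3}{4558} \approx -0.00065818$)
$\left(f - 18357\right) \left(50102 + \left(66 \left(-102\right) + 57\right)\right) = \left(- \frac{3}{4558} - 18357\right) \left(50102 + \left(66 \left(-102\right) + 57\right)\right) = - \frac{83671209 \left(50102 + \left(-6732 + 57\right)\right)}{4558} = - \frac{83671209 \left(50102 - 6675\right)}{4558} = \left(- \frac{83671209}{4558}\right) 43427 = - \frac{3633589593243}{4558}$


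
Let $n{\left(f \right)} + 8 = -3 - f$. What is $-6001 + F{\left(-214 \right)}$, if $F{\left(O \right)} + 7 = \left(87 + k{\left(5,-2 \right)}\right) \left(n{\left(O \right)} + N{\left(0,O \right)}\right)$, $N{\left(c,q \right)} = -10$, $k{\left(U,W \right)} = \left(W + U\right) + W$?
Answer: $10976$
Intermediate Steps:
$k{\left(U,W \right)} = U + 2 W$ ($k{\left(U,W \right)} = \left(U + W\right) + W = U + 2 W$)
$n{\left(f \right)} = -11 - f$ ($n{\left(f \right)} = -8 - \left(3 + f\right) = -11 - f$)
$F{\left(O \right)} = -1855 - 88 O$ ($F{\left(O \right)} = -7 + \left(87 + \left(5 + 2 \left(-2\right)\right)\right) \left(\left(-11 - O\right) - 10\right) = -7 + \left(87 + \left(5 - 4\right)\right) \left(-21 - O\right) = -7 + \left(87 + 1\right) \left(-21 - O\right) = -7 + 88 \left(-21 - O\right) = -7 - \left(1848 + 88 O\right) = -1855 - 88 O$)
$-6001 + F{\left(-214 \right)} = -6001 - -16977 = -6001 + \left(-1855 + 18832\right) = -6001 + 16977 = 10976$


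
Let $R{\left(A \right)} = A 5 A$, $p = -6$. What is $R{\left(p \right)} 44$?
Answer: $7920$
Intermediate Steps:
$R{\left(A \right)} = 5 A^{2}$ ($R{\left(A \right)} = 5 A A = 5 A^{2}$)
$R{\left(p \right)} 44 = 5 \left(-6\right)^{2} \cdot 44 = 5 \cdot 36 \cdot 44 = 180 \cdot 44 = 7920$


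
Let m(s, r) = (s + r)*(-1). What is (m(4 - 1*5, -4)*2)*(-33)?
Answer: -330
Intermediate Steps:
m(s, r) = -r - s (m(s, r) = (r + s)*(-1) = -r - s)
(m(4 - 1*5, -4)*2)*(-33) = ((-1*(-4) - (4 - 1*5))*2)*(-33) = ((4 - (4 - 5))*2)*(-33) = ((4 - 1*(-1))*2)*(-33) = ((4 + 1)*2)*(-33) = (5*2)*(-33) = 10*(-33) = -330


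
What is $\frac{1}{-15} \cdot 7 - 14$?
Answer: $- \frac{217}{15} \approx -14.467$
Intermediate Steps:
$\frac{1}{-15} \cdot 7 - 14 = \left(- \frac{1}{15}\right) 7 - 14 = - \frac{7}{15} - 14 = - \frac{217}{15}$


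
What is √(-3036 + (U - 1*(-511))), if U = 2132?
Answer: I*√393 ≈ 19.824*I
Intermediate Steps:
√(-3036 + (U - 1*(-511))) = √(-3036 + (2132 - 1*(-511))) = √(-3036 + (2132 + 511)) = √(-3036 + 2643) = √(-393) = I*√393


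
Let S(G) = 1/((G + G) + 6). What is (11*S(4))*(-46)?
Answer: -253/7 ≈ -36.143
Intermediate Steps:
S(G) = 1/(6 + 2*G) (S(G) = 1/(2*G + 6) = 1/(6 + 2*G))
(11*S(4))*(-46) = (11*(1/(2*(3 + 4))))*(-46) = (11*((½)/7))*(-46) = (11*((½)*(⅐)))*(-46) = (11*(1/14))*(-46) = (11/14)*(-46) = -253/7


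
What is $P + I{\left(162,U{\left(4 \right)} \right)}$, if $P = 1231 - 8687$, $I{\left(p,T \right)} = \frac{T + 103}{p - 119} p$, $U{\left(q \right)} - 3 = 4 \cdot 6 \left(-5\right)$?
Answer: $- \frac{322876}{43} \approx -7508.7$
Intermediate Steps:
$U{\left(q \right)} = -117$ ($U{\left(q \right)} = 3 + 4 \cdot 6 \left(-5\right) = 3 + 24 \left(-5\right) = 3 - 120 = -117$)
$I{\left(p,T \right)} = \frac{p \left(103 + T\right)}{-119 + p}$ ($I{\left(p,T \right)} = \frac{103 + T}{-119 + p} p = \frac{p \left(103 + T\right)}{-119 + p}$)
$P = -7456$ ($P = 1231 - 8687 = -7456$)
$P + I{\left(162,U{\left(4 \right)} \right)} = -7456 + \frac{162 \left(103 - 117\right)}{-119 + 162} = -7456 + 162 \cdot \frac{1}{43} \left(-14\right) = -7456 - \frac{2268}{43} = - \frac{322876}{43}$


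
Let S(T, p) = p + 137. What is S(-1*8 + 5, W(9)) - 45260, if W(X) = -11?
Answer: -45134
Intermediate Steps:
S(T, p) = 137 + p
S(-1*8 + 5, W(9)) - 45260 = (137 - 11) - 45260 = 126 - 45260 = -45134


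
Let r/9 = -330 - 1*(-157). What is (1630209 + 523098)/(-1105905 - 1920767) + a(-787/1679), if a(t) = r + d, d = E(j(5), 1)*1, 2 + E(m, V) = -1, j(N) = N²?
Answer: -4723761627/3026672 ≈ -1560.7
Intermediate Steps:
E(m, V) = -3 (E(m, V) = -2 - 1 = -3)
d = -3 (d = -3*1 = -3)
r = -1557 (r = 9*(-330 - 1*(-157)) = 9*(-330 + 157) = 9*(-173) = -1557)
a(t) = -1560 (a(t) = -1557 - 3 = -1560)
(1630209 + 523098)/(-1105905 - 1920767) + a(-787/1679) = (1630209 + 523098)/(-1105905 - 1920767) - 1560 = 2153307/(-3026672) - 1560 = 2153307*(-1/3026672) - 1560 = -2153307/3026672 - 1560 = -4723761627/3026672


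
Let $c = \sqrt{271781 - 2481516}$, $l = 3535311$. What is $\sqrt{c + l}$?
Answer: $\sqrt{3535311 + i \sqrt{2209735}} \approx 1880.2 + 0.395 i$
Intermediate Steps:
$c = i \sqrt{2209735}$ ($c = \sqrt{-2209735} = i \sqrt{2209735} \approx 1486.5 i$)
$\sqrt{c + l} = \sqrt{i \sqrt{2209735} + 3535311} = \sqrt{3535311 + i \sqrt{2209735}}$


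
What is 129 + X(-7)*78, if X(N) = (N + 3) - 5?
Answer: -573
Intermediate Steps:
X(N) = -2 + N (X(N) = (3 + N) - 5 = -2 + N)
129 + X(-7)*78 = 129 + (-2 - 7)*78 = 129 - 9*78 = 129 - 702 = -573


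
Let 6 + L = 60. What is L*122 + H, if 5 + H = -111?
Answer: 6472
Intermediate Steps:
H = -116 (H = -5 - 111 = -116)
L = 54 (L = -6 + 60 = 54)
L*122 + H = 54*122 - 116 = 6588 - 116 = 6472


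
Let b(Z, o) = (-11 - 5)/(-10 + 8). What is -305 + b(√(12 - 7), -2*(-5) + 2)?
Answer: -297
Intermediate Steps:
b(Z, o) = 8 (b(Z, o) = -16/(-2) = -16*(-½) = 8)
-305 + b(√(12 - 7), -2*(-5) + 2) = -305 + 8 = -297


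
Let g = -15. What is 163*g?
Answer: -2445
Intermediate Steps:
163*g = 163*(-15) = -2445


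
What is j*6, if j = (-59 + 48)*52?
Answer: -3432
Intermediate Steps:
j = -572 (j = -11*52 = -572)
j*6 = -572*6 = -3432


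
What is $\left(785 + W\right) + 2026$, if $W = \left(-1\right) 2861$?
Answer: $-50$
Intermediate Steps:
$W = -2861$
$\left(785 + W\right) + 2026 = \left(785 - 2861\right) + 2026 = -2076 + 2026 = -50$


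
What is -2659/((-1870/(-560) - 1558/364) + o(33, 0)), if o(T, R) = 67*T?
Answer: -1935752/1608923 ≈ -1.2031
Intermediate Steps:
-2659/((-1870/(-560) - 1558/364) + o(33, 0)) = -2659/((-1870/(-560) - 1558/364) + 67*33) = -2659/((-1870*(-1/560) - 1558*1/364) + 2211) = -2659/((187/56 - 779/182) + 2211) = -2659/(-685/728 + 2211) = -2659/1608923/728 = -2659*728/1608923 = -1935752/1608923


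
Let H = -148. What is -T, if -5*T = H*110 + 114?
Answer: -16166/5 ≈ -3233.2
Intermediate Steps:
T = 16166/5 (T = -(-148*110 + 114)/5 = -(-16280 + 114)/5 = -⅕*(-16166) = 16166/5 ≈ 3233.2)
-T = -1*16166/5 = -16166/5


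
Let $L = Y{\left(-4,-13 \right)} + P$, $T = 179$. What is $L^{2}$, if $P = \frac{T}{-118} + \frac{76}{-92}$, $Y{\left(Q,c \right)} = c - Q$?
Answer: $\frac{947716225}{7365796} \approx 128.66$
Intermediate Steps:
$P = - \frac{6359}{2714}$ ($P = \frac{179}{-118} + \frac{76}{-92} = 179 \left(- \frac{1}{118}\right) + 76 \left(- \frac{1}{92}\right) = - \frac{179}{118} - \frac{19}{23} = - \frac{6359}{2714} \approx -2.343$)
$L = - \frac{30785}{2714}$ ($L = \left(-13 - -4\right) - \frac{6359}{2714} = \left(-13 + 4\right) - \frac{6359}{2714} = -9 - \frac{6359}{2714} = - \frac{30785}{2714} \approx -11.343$)
$L^{2} = \left(- \frac{30785}{2714}\right)^{2} = \frac{947716225}{7365796}$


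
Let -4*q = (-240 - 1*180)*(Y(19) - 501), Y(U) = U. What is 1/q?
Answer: -1/50610 ≈ -1.9759e-5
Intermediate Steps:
q = -50610 (q = -(-240 - 1*180)*(19 - 501)/4 = -(-240 - 180)*(-482)/4 = -(-105)*(-482) = -¼*202440 = -50610)
1/q = 1/(-50610) = -1/50610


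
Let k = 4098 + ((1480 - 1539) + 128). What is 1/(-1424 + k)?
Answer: 1/2743 ≈ 0.00036456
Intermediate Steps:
k = 4167 (k = 4098 + (-59 + 128) = 4098 + 69 = 4167)
1/(-1424 + k) = 1/(-1424 + 4167) = 1/2743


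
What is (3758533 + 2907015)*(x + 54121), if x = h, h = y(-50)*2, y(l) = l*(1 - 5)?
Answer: 363412342508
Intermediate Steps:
y(l) = -4*l (y(l) = l*(-4) = -4*l)
h = 400 (h = -4*(-50)*2 = 200*2 = 400)
x = 400
(3758533 + 2907015)*(x + 54121) = (3758533 + 2907015)*(400 + 54121) = 6665548*54521 = 363412342508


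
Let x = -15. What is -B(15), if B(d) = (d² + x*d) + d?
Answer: -15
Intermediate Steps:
B(d) = d² - 14*d (B(d) = (d² - 15*d) + d = d² - 14*d)
-B(15) = -15*(-14 + 15) = -15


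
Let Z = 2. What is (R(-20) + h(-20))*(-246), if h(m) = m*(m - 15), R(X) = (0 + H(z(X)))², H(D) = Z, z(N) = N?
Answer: -173184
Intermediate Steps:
H(D) = 2
R(X) = 4 (R(X) = (0 + 2)² = 2² = 4)
h(m) = m*(-15 + m)
(R(-20) + h(-20))*(-246) = (4 - 20*(-15 - 20))*(-246) = (4 - 20*(-35))*(-246) = (4 + 700)*(-246) = 704*(-246) = -173184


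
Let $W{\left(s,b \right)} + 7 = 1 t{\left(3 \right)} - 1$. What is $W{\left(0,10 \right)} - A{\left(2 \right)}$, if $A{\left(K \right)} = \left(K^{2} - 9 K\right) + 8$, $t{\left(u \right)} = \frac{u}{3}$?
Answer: $-1$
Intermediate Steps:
$t{\left(u \right)} = \frac{u}{3}$ ($t{\left(u \right)} = u \frac{1}{3} = \frac{u}{3}$)
$A{\left(K \right)} = 8 + K^{2} - 9 K$
$W{\left(s,b \right)} = -7$ ($W{\left(s,b \right)} = -7 - \left(1 - \frac{1}{3} \cdot 3\right) = -7 + \left(1 \cdot 1 - 1\right) = -7 + \left(1 - 1\right) = -7 + 0 = -7$)
$W{\left(0,10 \right)} - A{\left(2 \right)} = -7 - \left(8 + 2^{2} - 18\right) = -7 - \left(8 + 4 - 18\right) = -7 - -6 = -7 + 6 = -1$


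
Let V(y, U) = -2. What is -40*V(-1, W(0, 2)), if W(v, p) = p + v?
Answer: 80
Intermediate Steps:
-40*V(-1, W(0, 2)) = -40*(-2) = 80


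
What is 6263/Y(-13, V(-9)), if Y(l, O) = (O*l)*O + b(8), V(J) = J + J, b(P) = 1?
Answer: -6263/4211 ≈ -1.4873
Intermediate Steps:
V(J) = 2*J
Y(l, O) = 1 + l*O² (Y(l, O) = (O*l)*O + 1 = l*O² + 1 = 1 + l*O²)
6263/Y(-13, V(-9)) = 6263/(1 - 13*(2*(-9))²) = 6263/(1 - 13*(-18)²) = 6263/(1 - 13*324) = 6263/(1 - 4212) = 6263/(-4211) = 6263*(-1/4211) = -6263/4211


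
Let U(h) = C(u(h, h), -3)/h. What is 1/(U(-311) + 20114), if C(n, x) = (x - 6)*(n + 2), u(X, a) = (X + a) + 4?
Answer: 311/6249910 ≈ 4.9761e-5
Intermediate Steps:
u(X, a) = 4 + X + a
C(n, x) = (-6 + x)*(2 + n)
U(h) = (-54 - 18*h)/h (U(h) = (-12 - 6*(4 + h + h) + 2*(-3) + (4 + h + h)*(-3))/h = (-12 - 6*(4 + 2*h) - 6 + (4 + 2*h)*(-3))/h = (-12 + (-24 - 12*h) - 6 + (-12 - 6*h))/h = (-54 - 18*h)/h)
1/(U(-311) + 20114) = 1/((-18 - 54/(-311)) + 20114) = 1/((-18 - 54*(-1/311)) + 20114) = 1/((-18 + 54/311) + 20114) = 1/(-5544/311 + 20114) = 1/(6249910/311) = 311/6249910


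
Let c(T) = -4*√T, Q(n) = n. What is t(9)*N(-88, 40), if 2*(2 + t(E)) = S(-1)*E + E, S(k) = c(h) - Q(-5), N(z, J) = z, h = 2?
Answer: -2200 + 1584*√2 ≈ 40.114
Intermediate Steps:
S(k) = 5 - 4*√2 (S(k) = -4*√2 - 1*(-5) = -4*√2 + 5 = 5 - 4*√2)
t(E) = -2 + E/2 + E*(5 - 4*√2)/2 (t(E) = -2 + ((5 - 4*√2)*E + E)/2 = -2 + (E*(5 - 4*√2) + E)/2 = -2 + (E + E*(5 - 4*√2))/2 = -2 + (E/2 + E*(5 - 4*√2)/2) = -2 + E/2 + E*(5 - 4*√2)/2)
t(9)*N(-88, 40) = (-2 + 3*9 - 2*9*√2)*(-88) = (-2 + 27 - 18*√2)*(-88) = (25 - 18*√2)*(-88) = -2200 + 1584*√2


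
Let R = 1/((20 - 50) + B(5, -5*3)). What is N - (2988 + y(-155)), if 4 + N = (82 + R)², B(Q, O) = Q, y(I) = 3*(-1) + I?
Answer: 2427151/625 ≈ 3883.4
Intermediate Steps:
y(I) = -3 + I
R = -1/25 (R = 1/((20 - 50) + 5) = 1/(-30 + 5) = 1/(-25) = -1/25 ≈ -0.040000)
N = 4195901/625 (N = -4 + (82 - 1/25)² = -4 + (2049/25)² = -4 + 4198401/625 = 4195901/625 ≈ 6713.4)
N - (2988 + y(-155)) = 4195901/625 - (2988 + (-3 - 155)) = 4195901/625 - (2988 - 158) = 4195901/625 - 1*2830 = 4195901/625 - 2830 = 2427151/625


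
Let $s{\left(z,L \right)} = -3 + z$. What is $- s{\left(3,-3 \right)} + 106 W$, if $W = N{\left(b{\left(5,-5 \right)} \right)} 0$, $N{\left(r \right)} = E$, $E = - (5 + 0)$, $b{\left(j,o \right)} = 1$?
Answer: $0$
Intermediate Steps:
$E = -5$ ($E = \left(-1\right) 5 = -5$)
$N{\left(r \right)} = -5$
$W = 0$ ($W = \left(-5\right) 0 = 0$)
$- s{\left(3,-3 \right)} + 106 W = - (-3 + 3) + 106 \cdot 0 = \left(-1\right) 0 + 0 = 0 + 0 = 0$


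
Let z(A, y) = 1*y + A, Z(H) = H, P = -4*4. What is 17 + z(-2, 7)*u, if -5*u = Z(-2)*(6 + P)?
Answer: -3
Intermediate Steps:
P = -16
z(A, y) = A + y (z(A, y) = y + A = A + y)
u = -4 (u = -(-2)*(6 - 16)/5 = -(-2)*(-10)/5 = -1/5*20 = -4)
17 + z(-2, 7)*u = 17 + (-2 + 7)*(-4) = 17 + 5*(-4) = 17 - 20 = -3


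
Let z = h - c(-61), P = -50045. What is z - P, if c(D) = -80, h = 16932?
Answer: 67057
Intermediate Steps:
z = 17012 (z = 16932 - 1*(-80) = 16932 + 80 = 17012)
z - P = 17012 - 1*(-50045) = 17012 + 50045 = 67057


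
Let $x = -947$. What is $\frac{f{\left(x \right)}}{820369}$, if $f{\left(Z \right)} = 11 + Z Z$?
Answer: $\frac{896820}{820369} \approx 1.0932$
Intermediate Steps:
$f{\left(Z \right)} = 11 + Z^{2}$
$\frac{f{\left(x \right)}}{820369} = \frac{11 + \left(-947\right)^{2}}{820369} = \left(11 + 896809\right) \frac{1}{820369} = 896820 \cdot \frac{1}{820369} = \frac{896820}{820369}$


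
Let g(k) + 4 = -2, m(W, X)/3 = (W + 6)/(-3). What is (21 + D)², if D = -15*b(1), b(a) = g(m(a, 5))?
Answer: 12321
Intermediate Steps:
m(W, X) = -6 - W (m(W, X) = 3*((W + 6)/(-3)) = 3*((6 + W)*(-⅓)) = 3*(-2 - W/3) = -6 - W)
g(k) = -6 (g(k) = -4 - 2 = -6)
b(a) = -6
D = 90 (D = -15*(-6) = 90)
(21 + D)² = (21 + 90)² = 111² = 12321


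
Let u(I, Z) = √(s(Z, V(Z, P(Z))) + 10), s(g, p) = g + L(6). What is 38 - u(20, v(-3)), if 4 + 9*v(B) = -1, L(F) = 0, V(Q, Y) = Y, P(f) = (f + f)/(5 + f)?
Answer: 38 - √85/3 ≈ 34.927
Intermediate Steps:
P(f) = 2*f/(5 + f) (P(f) = (2*f)/(5 + f) = 2*f/(5 + f))
v(B) = -5/9 (v(B) = -4/9 + (⅑)*(-1) = -4/9 - ⅑ = -5/9)
s(g, p) = g (s(g, p) = g + 0 = g)
u(I, Z) = √(10 + Z) (u(I, Z) = √(Z + 10) = √(10 + Z))
38 - u(20, v(-3)) = 38 - √(10 - 5/9) = 38 - √(85/9) = 38 - √85/3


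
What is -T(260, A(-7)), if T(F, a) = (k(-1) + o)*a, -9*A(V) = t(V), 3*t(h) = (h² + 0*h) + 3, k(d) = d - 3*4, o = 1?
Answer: -208/9 ≈ -23.111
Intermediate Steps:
k(d) = -12 + d (k(d) = d - 1*12 = d - 12 = -12 + d)
t(h) = 1 + h²/3 (t(h) = ((h² + 0*h) + 3)/3 = ((h² + 0) + 3)/3 = (h² + 3)/3 = (3 + h²)/3 = 1 + h²/3)
A(V) = -⅑ - V²/27 (A(V) = -(1 + V²/3)/9 = -⅑ - V²/27)
T(F, a) = -12*a (T(F, a) = ((-12 - 1) + 1)*a = (-13 + 1)*a = -12*a)
-T(260, A(-7)) = -(-12)*(-⅑ - 1/27*(-7)²) = -(-12)*(-⅑ - 1/27*49) = -(-12)*(-⅑ - 49/27) = -(-12)*(-52)/27 = -1*208/9 = -208/9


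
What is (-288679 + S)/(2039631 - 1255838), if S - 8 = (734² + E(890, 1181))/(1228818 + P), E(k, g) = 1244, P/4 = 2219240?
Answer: -1458622250519/3960419027977 ≈ -0.36830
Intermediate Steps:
P = 8876960 (P = 4*2219240 = 8876960)
S = 40693112/5052889 (S = 8 + (734² + 1244)/(1228818 + 8876960) = 8 + (538756 + 1244)/10105778 = 8 + 540000*(1/10105778) = 8 + 270000/5052889 = 40693112/5052889 ≈ 8.0534)
(-288679 + S)/(2039631 - 1255838) = (-288679 + 40693112/5052889)/(2039631 - 1255838) = -1458622250519/5052889/783793 = -1458622250519/5052889*1/783793 = -1458622250519/3960419027977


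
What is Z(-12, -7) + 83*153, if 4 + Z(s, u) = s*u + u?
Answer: 12772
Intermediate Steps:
Z(s, u) = -4 + u + s*u (Z(s, u) = -4 + (s*u + u) = -4 + (u + s*u) = -4 + u + s*u)
Z(-12, -7) + 83*153 = (-4 - 7 - 12*(-7)) + 83*153 = (-4 - 7 + 84) + 12699 = 73 + 12699 = 12772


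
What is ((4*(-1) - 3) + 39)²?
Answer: 1024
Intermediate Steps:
((4*(-1) - 3) + 39)² = ((-4 - 3) + 39)² = (-7 + 39)² = 32² = 1024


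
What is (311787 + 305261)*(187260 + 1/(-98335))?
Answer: 11362452747263752/98335 ≈ 1.1555e+11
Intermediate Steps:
(311787 + 305261)*(187260 + 1/(-98335)) = 617048*(187260 - 1/98335) = 617048*(18414212099/98335) = 11362452747263752/98335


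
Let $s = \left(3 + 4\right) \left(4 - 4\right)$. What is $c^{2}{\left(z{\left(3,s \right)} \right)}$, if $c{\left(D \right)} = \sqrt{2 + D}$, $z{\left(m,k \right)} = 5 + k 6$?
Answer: $7$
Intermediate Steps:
$s = 0$ ($s = 7 \cdot 0 = 0$)
$z{\left(m,k \right)} = 5 + 6 k$
$c^{2}{\left(z{\left(3,s \right)} \right)} = \left(\sqrt{2 + \left(5 + 6 \cdot 0\right)}\right)^{2} = \left(\sqrt{2 + \left(5 + 0\right)}\right)^{2} = \left(\sqrt{2 + 5}\right)^{2} = \left(\sqrt{7}\right)^{2} = 7$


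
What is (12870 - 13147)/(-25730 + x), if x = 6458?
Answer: 277/19272 ≈ 0.014373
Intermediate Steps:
(12870 - 13147)/(-25730 + x) = (12870 - 13147)/(-25730 + 6458) = -277/(-19272) = -277*(-1/19272) = 277/19272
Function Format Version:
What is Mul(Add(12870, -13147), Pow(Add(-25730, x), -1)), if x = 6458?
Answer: Rational(277, 19272) ≈ 0.014373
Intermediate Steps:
Mul(Add(12870, -13147), Pow(Add(-25730, x), -1)) = Mul(Add(12870, -13147), Pow(Add(-25730, 6458), -1)) = Mul(-277, Pow(-19272, -1)) = Mul(-277, Rational(-1, 19272)) = Rational(277, 19272)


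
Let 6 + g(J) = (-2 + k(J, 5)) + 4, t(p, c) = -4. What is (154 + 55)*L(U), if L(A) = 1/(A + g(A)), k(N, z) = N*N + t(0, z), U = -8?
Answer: 209/48 ≈ 4.3542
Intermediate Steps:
k(N, z) = -4 + N² (k(N, z) = N*N - 4 = N² - 4 = -4 + N²)
g(J) = -8 + J² (g(J) = -6 + ((-2 + (-4 + J²)) + 4) = -6 + ((-6 + J²) + 4) = -6 + (-2 + J²) = -8 + J²)
L(A) = 1/(-8 + A + A²) (L(A) = 1/(A + (-8 + A²)) = 1/(-8 + A + A²))
(154 + 55)*L(U) = (154 + 55)/(-8 - 8 + (-8)²) = 209/(-8 - 8 + 64) = 209/48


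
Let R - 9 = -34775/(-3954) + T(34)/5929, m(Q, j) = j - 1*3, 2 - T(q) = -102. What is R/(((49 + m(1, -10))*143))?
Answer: 417581585/120685933368 ≈ 0.0034601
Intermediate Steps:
T(q) = 104 (T(q) = 2 - 1*(-102) = 2 + 102 = 104)
m(Q, j) = -3 + j (m(Q, j) = j - 3 = -3 + j)
R = 417581585/23443266 (R = 9 + (-34775/(-3954) + 104/5929) = 9 + (-34775*(-1/3954) + 104*(1/5929)) = 9 + (34775/3954 + 104/5929) = 9 + 206592191/23443266 = 417581585/23443266 ≈ 17.812)
R/(((49 + m(1, -10))*143)) = 417581585/(23443266*(((49 + (-3 - 10))*143))) = 417581585/(23443266*(((49 - 13)*143))) = 417581585/(23443266*((36*143))) = (417581585/23443266)/5148 = (417581585/23443266)*(1/5148) = 417581585/120685933368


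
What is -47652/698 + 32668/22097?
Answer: -515081990/7711853 ≈ -66.791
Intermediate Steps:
-47652/698 + 32668/22097 = -47652*1/698 + 32668*(1/22097) = -23826/349 + 32668/22097 = -515081990/7711853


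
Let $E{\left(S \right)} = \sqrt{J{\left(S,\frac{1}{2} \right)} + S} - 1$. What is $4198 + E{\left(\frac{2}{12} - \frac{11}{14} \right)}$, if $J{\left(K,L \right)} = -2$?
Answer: $4197 + \frac{i \sqrt{1155}}{21} \approx 4197.0 + 1.6183 i$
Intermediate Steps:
$E{\left(S \right)} = -1 + \sqrt{-2 + S}$ ($E{\left(S \right)} = \sqrt{-2 + S} - 1 = -1 + \sqrt{-2 + S}$)
$4198 + E{\left(\frac{2}{12} - \frac{11}{14} \right)} = 4198 - \left(1 - \sqrt{-2 + \left(\frac{2}{12} - \frac{11}{14}\right)}\right) = 4198 - \left(1 - \sqrt{-2 + \left(2 \cdot \frac{1}{12} - \frac{11}{14}\right)}\right) = 4198 - \left(1 - \sqrt{-2 + \left(\frac{1}{6} - \frac{11}{14}\right)}\right) = 4198 - \left(1 - \sqrt{-2 - \frac{13}{21}}\right) = 4198 - \left(1 - \sqrt{- \frac{55}{21}}\right) = 4198 - \left(1 - \frac{i \sqrt{1155}}{21}\right) = 4197 + \frac{i \sqrt{1155}}{21}$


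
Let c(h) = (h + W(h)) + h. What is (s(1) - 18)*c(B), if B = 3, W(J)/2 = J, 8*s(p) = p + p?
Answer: -213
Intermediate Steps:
s(p) = p/4 (s(p) = (p + p)/8 = (2*p)/8 = p/4)
W(J) = 2*J
c(h) = 4*h (c(h) = (h + 2*h) + h = 3*h + h = 4*h)
(s(1) - 18)*c(B) = ((¼)*1 - 18)*(4*3) = (¼ - 18)*12 = -71/4*12 = -213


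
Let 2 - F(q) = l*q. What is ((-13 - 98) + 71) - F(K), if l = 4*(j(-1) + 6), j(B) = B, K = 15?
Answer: 258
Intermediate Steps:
l = 20 (l = 4*(-1 + 6) = 4*5 = 20)
F(q) = 2 - 20*q
((-13 - 98) + 71) - F(K) = ((-13 - 98) + 71) - (2 - 20*15) = (-111 + 71) - (2 - 300) = -40 - 1*(-298) = -40 + 298 = 258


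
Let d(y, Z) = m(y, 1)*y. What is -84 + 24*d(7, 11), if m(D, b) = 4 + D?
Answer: 1764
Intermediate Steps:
d(y, Z) = y*(4 + y) (d(y, Z) = (4 + y)*y = y*(4 + y))
-84 + 24*d(7, 11) = -84 + 24*(7*(4 + 7)) = -84 + 24*(7*11) = -84 + 24*77 = -84 + 1848 = 1764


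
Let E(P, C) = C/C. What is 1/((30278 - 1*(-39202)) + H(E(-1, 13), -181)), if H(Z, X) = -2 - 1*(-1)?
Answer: 1/69479 ≈ 1.4393e-5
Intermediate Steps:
E(P, C) = 1
H(Z, X) = -1 (H(Z, X) = -2 + 1 = -1)
1/((30278 - 1*(-39202)) + H(E(-1, 13), -181)) = 1/((30278 - 1*(-39202)) - 1) = 1/((30278 + 39202) - 1) = 1/(69480 - 1) = 1/69479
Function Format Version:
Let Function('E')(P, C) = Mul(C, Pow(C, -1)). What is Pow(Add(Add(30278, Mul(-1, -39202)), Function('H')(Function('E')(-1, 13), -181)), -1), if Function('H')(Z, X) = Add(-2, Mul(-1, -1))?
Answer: Rational(1, 69479) ≈ 1.4393e-5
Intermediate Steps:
Function('E')(P, C) = 1
Function('H')(Z, X) = -1 (Function('H')(Z, X) = Add(-2, 1) = -1)
Pow(Add(Add(30278, Mul(-1, -39202)), Function('H')(Function('E')(-1, 13), -181)), -1) = Pow(Add(Add(30278, Mul(-1, -39202)), -1), -1) = Pow(Add(Add(30278, 39202), -1), -1) = Pow(Add(69480, -1), -1) = Pow(69479, -1) = Rational(1, 69479)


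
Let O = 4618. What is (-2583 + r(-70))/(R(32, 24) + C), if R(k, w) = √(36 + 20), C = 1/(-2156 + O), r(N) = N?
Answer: 6531686/339440863 - 32162021864*√14/339440863 ≈ -354.50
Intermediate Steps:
C = 1/2462 (C = 1/(-2156 + 4618) = 1/2462 ≈ 0.00040617)
R(k, w) = 2*√14 (R(k, w) = √56 = 2*√14)
(-2583 + r(-70))/(R(32, 24) + C) = (-2583 - 70)/(2*√14 + 1/2462) = -2653/(1/2462 + 2*√14)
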